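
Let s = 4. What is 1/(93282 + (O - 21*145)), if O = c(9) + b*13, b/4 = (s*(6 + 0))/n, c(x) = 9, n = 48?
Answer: 1/90272 ≈ 1.1078e-5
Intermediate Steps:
b = 2 (b = 4*((4*(6 + 0))/48) = 4*((4*6)*(1/48)) = 4*(24*(1/48)) = 4*(½) = 2)
O = 35 (O = 9 + 2*13 = 9 + 26 = 35)
1/(93282 + (O - 21*145)) = 1/(93282 + (35 - 21*145)) = 1/(93282 + (35 - 1*3045)) = 1/(93282 + (35 - 3045)) = 1/(93282 - 3010) = 1/90272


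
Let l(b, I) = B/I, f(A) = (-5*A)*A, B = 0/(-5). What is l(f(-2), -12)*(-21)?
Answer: 0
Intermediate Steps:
B = 0 (B = 0*(-⅕) = 0)
f(A) = -5*A²
l(b, I) = 0 (l(b, I) = 0/I = 0)
l(f(-2), -12)*(-21) = 0*(-21) = 0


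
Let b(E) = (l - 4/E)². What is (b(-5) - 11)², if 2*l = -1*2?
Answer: 75076/625 ≈ 120.12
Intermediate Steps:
l = -1 (l = (-1*2)/2 = (½)*(-2) = -1)
b(E) = (-1 - 4/E)²
(b(-5) - 11)² = ((4 - 5)²/(-5)² - 11)² = ((1/25)*(-1)² - 11)² = ((1/25)*1 - 11)² = (1/25 - 11)² = (-274/25)² = 75076/625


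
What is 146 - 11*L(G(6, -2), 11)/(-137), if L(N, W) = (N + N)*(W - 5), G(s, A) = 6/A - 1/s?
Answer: 19584/137 ≈ 142.95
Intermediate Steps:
G(s, A) = -1/s + 6/A
L(N, W) = 2*N*(-5 + W) (L(N, W) = (2*N)*(-5 + W) = 2*N*(-5 + W))
146 - 11*L(G(6, -2), 11)/(-137) = 146 - 11*2*(-1/6 + 6/(-2))*(-5 + 11)/(-137) = 146 - 11*2*(-1*⅙ + 6*(-½))*6*(-1)/137 = 146 - 11*2*(-⅙ - 3)*6*(-1)/137 = 146 - 11*2*(-19/6)*6*(-1)/137 = 146 - (-418)*(-1)/137 = 146 - 11*38/137 = 146 - 418/137 = 19584/137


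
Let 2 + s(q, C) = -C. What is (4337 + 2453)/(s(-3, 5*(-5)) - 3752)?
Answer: -6790/3729 ≈ -1.8209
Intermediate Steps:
s(q, C) = -2 - C
(4337 + 2453)/(s(-3, 5*(-5)) - 3752) = (4337 + 2453)/((-2 - 5*(-5)) - 3752) = 6790/((-2 - 1*(-25)) - 3752) = 6790/((-2 + 25) - 3752) = 6790/(23 - 3752) = 6790/(-3729) = 6790*(-1/3729) = -6790/3729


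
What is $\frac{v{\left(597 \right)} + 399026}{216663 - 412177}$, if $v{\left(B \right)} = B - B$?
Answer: $- \frac{199513}{97757} \approx -2.0409$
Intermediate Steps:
$v{\left(B \right)} = 0$
$\frac{v{\left(597 \right)} + 399026}{216663 - 412177} = \frac{0 + 399026}{216663 - 412177} = \frac{399026}{-195514} = 399026 \left(- \frac{1}{195514}\right) = - \frac{199513}{97757}$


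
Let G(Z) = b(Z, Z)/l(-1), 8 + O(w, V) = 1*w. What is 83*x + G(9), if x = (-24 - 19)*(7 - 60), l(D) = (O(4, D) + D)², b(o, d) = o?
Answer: 4728934/25 ≈ 1.8916e+5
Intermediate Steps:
O(w, V) = -8 + w (O(w, V) = -8 + 1*w = -8 + w)
l(D) = (-4 + D)² (l(D) = ((-8 + 4) + D)² = (-4 + D)²)
G(Z) = Z/25 (G(Z) = Z/((-4 - 1)²) = Z/((-5)²) = Z/25)
x = 2279 (x = -43*(-53) = 2279)
83*x + G(9) = 83*2279 + (1/25)*9 = 189157 + 9/25 = 4728934/25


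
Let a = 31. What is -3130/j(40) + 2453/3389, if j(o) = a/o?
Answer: -424226757/105059 ≈ -4038.0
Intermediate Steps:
j(o) = 31/o
-3130/j(40) + 2453/3389 = -3130/(31/40) + 2453/3389 = -3130/(31*(1/40)) + 2453*(1/3389) = -3130/31/40 + 2453/3389 = -3130*40/31 + 2453/3389 = -125200/31 + 2453/3389 = -424226757/105059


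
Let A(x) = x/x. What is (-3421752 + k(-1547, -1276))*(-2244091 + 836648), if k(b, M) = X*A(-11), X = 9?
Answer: 4815908233149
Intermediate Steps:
A(x) = 1
k(b, M) = 9 (k(b, M) = 9*1 = 9)
(-3421752 + k(-1547, -1276))*(-2244091 + 836648) = (-3421752 + 9)*(-2244091 + 836648) = -3421743*(-1407443) = 4815908233149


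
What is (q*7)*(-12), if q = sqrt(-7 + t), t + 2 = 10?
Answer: -84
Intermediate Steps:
t = 8 (t = -2 + 10 = 8)
q = 1 (q = sqrt(-7 + 8) = sqrt(1) = 1)
(q*7)*(-12) = (1*7)*(-12) = 7*(-12) = -84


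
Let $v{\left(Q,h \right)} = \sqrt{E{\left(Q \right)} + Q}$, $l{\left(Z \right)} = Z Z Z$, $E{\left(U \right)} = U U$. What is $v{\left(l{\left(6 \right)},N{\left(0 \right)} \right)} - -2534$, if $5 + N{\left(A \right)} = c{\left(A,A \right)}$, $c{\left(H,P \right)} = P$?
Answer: $2534 + 6 \sqrt{1302} \approx 2750.5$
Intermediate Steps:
$E{\left(U \right)} = U^{2}$
$N{\left(A \right)} = -5 + A$
$l{\left(Z \right)} = Z^{3}$ ($l{\left(Z \right)} = Z^{2} Z = Z^{3}$)
$v{\left(Q,h \right)} = \sqrt{Q + Q^{2}}$ ($v{\left(Q,h \right)} = \sqrt{Q^{2} + Q} = \sqrt{Q + Q^{2}}$)
$v{\left(l{\left(6 \right)},N{\left(0 \right)} \right)} - -2534 = \sqrt{6^{3} \left(1 + 6^{3}\right)} - -2534 = \sqrt{216 \left(1 + 216\right)} + 2534 = \sqrt{216 \cdot 217} + 2534 = \sqrt{46872} + 2534 = 6 \sqrt{1302} + 2534 = 2534 + 6 \sqrt{1302}$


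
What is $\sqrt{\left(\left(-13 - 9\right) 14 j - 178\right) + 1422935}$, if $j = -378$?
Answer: $\sqrt{1539181} \approx 1240.6$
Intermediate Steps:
$\sqrt{\left(\left(-13 - 9\right) 14 j - 178\right) + 1422935} = \sqrt{\left(\left(-13 - 9\right) 14 \left(-378\right) - 178\right) + 1422935} = \sqrt{\left(\left(-22\right) 14 \left(-378\right) - 178\right) + 1422935} = \sqrt{\left(\left(-308\right) \left(-378\right) - 178\right) + 1422935} = \sqrt{\left(116424 - 178\right) + 1422935} = \sqrt{116246 + 1422935} = \sqrt{1539181}$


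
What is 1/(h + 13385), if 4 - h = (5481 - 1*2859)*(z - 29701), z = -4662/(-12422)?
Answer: 6211/483765019839 ≈ 1.2839e-8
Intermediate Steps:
z = 2331/6211 (z = -4662*(-1/12422) = 2331/6211 ≈ 0.37530)
h = 483681885604/6211 (h = 4 - (5481 - 1*2859)*(2331/6211 - 29701) = 4 - (5481 - 2859)*(-184470580)/6211 = 4 - 2622*(-184470580)/6211 = 4 - 1*(-483681860760/6211) = 4 + 483681860760/6211 = 483681885604/6211 ≈ 7.7875e+7)
1/(h + 13385) = 1/(483681885604/6211 + 13385) = 1/(483765019839/6211) = 6211/483765019839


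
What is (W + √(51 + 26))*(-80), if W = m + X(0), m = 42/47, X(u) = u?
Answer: -3360/47 - 80*√77 ≈ -773.49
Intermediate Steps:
m = 42/47 (m = 42*(1/47) = 42/47 ≈ 0.89362)
W = 42/47 (W = 42/47 + 0 = 42/47 ≈ 0.89362)
(W + √(51 + 26))*(-80) = (42/47 + √(51 + 26))*(-80) = (42/47 + √77)*(-80) = -3360/47 - 80*√77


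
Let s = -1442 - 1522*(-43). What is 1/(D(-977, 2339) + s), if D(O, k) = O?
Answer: 1/63027 ≈ 1.5866e-5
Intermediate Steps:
s = 64004 (s = -1442 + 65446 = 64004)
1/(D(-977, 2339) + s) = 1/(-977 + 64004) = 1/63027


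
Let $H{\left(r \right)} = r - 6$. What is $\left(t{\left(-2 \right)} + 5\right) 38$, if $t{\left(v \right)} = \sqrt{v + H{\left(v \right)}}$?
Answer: $190 + 38 i \sqrt{10} \approx 190.0 + 120.17 i$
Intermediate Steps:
$H{\left(r \right)} = -6 + r$ ($H{\left(r \right)} = r - 6 = -6 + r$)
$t{\left(v \right)} = \sqrt{-6 + 2 v}$ ($t{\left(v \right)} = \sqrt{v + \left(-6 + v\right)} = \sqrt{-6 + 2 v}$)
$\left(t{\left(-2 \right)} + 5\right) 38 = \left(\sqrt{-6 + 2 \left(-2\right)} + 5\right) 38 = \left(\sqrt{-6 - 4} + 5\right) 38 = \left(\sqrt{-10} + 5\right) 38 = \left(i \sqrt{10} + 5\right) 38 = \left(5 + i \sqrt{10}\right) 38 = 190 + 38 i \sqrt{10}$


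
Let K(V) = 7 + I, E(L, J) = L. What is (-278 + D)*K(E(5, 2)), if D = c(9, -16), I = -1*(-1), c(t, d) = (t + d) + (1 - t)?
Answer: -2344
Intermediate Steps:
c(t, d) = 1 + d (c(t, d) = (d + t) + (1 - t) = 1 + d)
I = 1
K(V) = 8 (K(V) = 7 + 1 = 8)
D = -15 (D = 1 - 16 = -15)
(-278 + D)*K(E(5, 2)) = (-278 - 15)*8 = -293*8 = -2344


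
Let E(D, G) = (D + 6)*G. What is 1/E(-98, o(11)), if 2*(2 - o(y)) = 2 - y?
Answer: -1/598 ≈ -0.0016722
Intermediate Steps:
o(y) = 1 + y/2 (o(y) = 2 - (2 - y)/2 = 2 + (-1 + y/2) = 1 + y/2)
E(D, G) = G*(6 + D) (E(D, G) = (6 + D)*G = G*(6 + D))
1/E(-98, o(11)) = 1/((1 + (½)*11)*(6 - 98)) = 1/((1 + 11/2)*(-92)) = 1/((13/2)*(-92)) = 1/(-598) = -1/598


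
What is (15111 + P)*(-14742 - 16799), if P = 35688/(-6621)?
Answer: -1051516412821/2207 ≈ -4.7645e+8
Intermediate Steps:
P = -11896/2207 (P = 35688*(-1/6621) = -11896/2207 ≈ -5.3901)
(15111 + P)*(-14742 - 16799) = (15111 - 11896/2207)*(-14742 - 16799) = (33338081/2207)*(-31541) = -1051516412821/2207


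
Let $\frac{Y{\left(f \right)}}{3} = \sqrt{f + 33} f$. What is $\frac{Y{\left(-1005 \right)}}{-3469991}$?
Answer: $\frac{54270 i \sqrt{3}}{3469991} \approx 0.027089 i$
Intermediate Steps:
$Y{\left(f \right)} = 3 f \sqrt{33 + f}$ ($Y{\left(f \right)} = 3 \sqrt{f + 33} f = 3 \sqrt{33 + f} f = 3 f \sqrt{33 + f}$)
$\frac{Y{\left(-1005 \right)}}{-3469991} = \frac{3 \left(-1005\right) \sqrt{33 - 1005}}{-3469991} = 3 \left(-1005\right) \sqrt{-972} \left(- \frac{1}{3469991}\right) = 3 \left(-1005\right) 18 i \sqrt{3} \left(- \frac{1}{3469991}\right) = - 54270 i \sqrt{3} \left(- \frac{1}{3469991}\right) = \frac{54270 i \sqrt{3}}{3469991}$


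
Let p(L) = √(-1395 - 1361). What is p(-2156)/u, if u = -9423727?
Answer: -2*I*√689/9423727 ≈ -5.5708e-6*I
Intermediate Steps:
p(L) = 2*I*√689 (p(L) = √(-2756) = 2*I*√689)
p(-2156)/u = (2*I*√689)/(-9423727) = (2*I*√689)*(-1/9423727) = -2*I*√689/9423727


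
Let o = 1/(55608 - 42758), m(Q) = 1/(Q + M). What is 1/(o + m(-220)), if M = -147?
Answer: -4715950/12483 ≈ -377.79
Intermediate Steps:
m(Q) = 1/(-147 + Q) (m(Q) = 1/(Q - 147) = 1/(-147 + Q))
o = 1/12850 ≈ 7.7821e-5
1/(o + m(-220)) = 1/(1/12850 + 1/(-147 - 220)) = 1/(1/12850 + 1/(-367)) = 1/(1/12850 - 1/367) = 1/(-12483/4715950) = -4715950/12483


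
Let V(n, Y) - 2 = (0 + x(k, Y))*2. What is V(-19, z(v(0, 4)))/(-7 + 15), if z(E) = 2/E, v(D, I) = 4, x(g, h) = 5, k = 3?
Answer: 3/2 ≈ 1.5000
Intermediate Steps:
V(n, Y) = 12 (V(n, Y) = 2 + (0 + 5)*2 = 2 + 5*2 = 2 + 10 = 12)
V(-19, z(v(0, 4)))/(-7 + 15) = 12/(-7 + 15) = 12/8 = (1/8)*12 = 3/2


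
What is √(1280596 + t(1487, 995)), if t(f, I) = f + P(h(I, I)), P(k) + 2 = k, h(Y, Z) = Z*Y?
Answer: √2272106 ≈ 1507.4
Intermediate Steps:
h(Y, Z) = Y*Z
P(k) = -2 + k
t(f, I) = -2 + f + I² (t(f, I) = f + (-2 + I*I) = f + (-2 + I²) = -2 + f + I²)
√(1280596 + t(1487, 995)) = √(1280596 + (-2 + 1487 + 995²)) = √(1280596 + (-2 + 1487 + 990025)) = √(1280596 + 991510) = √2272106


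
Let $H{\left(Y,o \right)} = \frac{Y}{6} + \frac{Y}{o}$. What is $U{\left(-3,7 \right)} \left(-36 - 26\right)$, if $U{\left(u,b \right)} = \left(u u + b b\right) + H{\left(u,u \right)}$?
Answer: $-3627$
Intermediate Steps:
$H{\left(Y,o \right)} = \frac{Y}{6} + \frac{Y}{o}$ ($H{\left(Y,o \right)} = Y \frac{1}{6} + \frac{Y}{o} = \frac{Y}{6} + \frac{Y}{o}$)
$U{\left(u,b \right)} = 1 + b^{2} + u^{2} + \frac{u}{6}$ ($U{\left(u,b \right)} = \left(u u + b b\right) + \left(\frac{u}{6} + \frac{u}{u}\right) = \left(u^{2} + b^{2}\right) + \left(\frac{u}{6} + 1\right) = \left(b^{2} + u^{2}\right) + \left(1 + \frac{u}{6}\right) = 1 + b^{2} + u^{2} + \frac{u}{6}$)
$U{\left(-3,7 \right)} \left(-36 - 26\right) = \left(1 + 7^{2} + \left(-3\right)^{2} + \frac{1}{6} \left(-3\right)\right) \left(-36 - 26\right) = \left(1 + 49 + 9 - \frac{1}{2}\right) \left(-62\right) = \frac{117}{2} \left(-62\right) = -3627$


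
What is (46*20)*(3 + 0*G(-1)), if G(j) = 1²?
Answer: 2760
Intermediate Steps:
G(j) = 1
(46*20)*(3 + 0*G(-1)) = (46*20)*(3 + 0*1) = 920*(3 + 0) = 920*3 = 2760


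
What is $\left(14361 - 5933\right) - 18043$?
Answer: $-9615$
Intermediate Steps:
$\left(14361 - 5933\right) - 18043 = 8428 - 18043 = -9615$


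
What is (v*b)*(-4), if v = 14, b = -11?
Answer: 616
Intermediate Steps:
(v*b)*(-4) = (14*(-11))*(-4) = -154*(-4) = 616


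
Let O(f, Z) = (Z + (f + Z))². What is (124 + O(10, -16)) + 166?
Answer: 774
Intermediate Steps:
O(f, Z) = (f + 2*Z)² (O(f, Z) = (Z + (Z + f))² = (f + 2*Z)²)
(124 + O(10, -16)) + 166 = (124 + (10 + 2*(-16))²) + 166 = (124 + (10 - 32)²) + 166 = (124 + (-22)²) + 166 = (124 + 484) + 166 = 608 + 166 = 774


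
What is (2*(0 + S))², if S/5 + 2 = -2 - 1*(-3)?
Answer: 100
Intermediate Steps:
S = -5 (S = -10 + 5*(-2 - 1*(-3)) = -10 + 5*(-2 + 3) = -10 + 5*1 = -10 + 5 = -5)
(2*(0 + S))² = (2*(0 - 5))² = (2*(-5))² = (-10)² = 100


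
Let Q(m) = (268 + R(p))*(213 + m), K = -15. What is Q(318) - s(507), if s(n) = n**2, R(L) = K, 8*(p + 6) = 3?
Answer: -122706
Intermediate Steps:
p = -45/8 (p = -6 + (1/8)*3 = -6 + 3/8 = -45/8 ≈ -5.6250)
R(L) = -15
Q(m) = 53889 + 253*m (Q(m) = (268 - 15)*(213 + m) = 253*(213 + m) = 53889 + 253*m)
Q(318) - s(507) = (53889 + 253*318) - 1*507**2 = (53889 + 80454) - 1*257049 = 134343 - 257049 = -122706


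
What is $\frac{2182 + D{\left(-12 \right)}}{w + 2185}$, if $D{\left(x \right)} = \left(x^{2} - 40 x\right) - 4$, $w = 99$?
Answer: $\frac{1401}{1142} \approx 1.2268$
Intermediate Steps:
$D{\left(x \right)} = -4 + x^{2} - 40 x$
$\frac{2182 + D{\left(-12 \right)}}{w + 2185} = \frac{2182 - \left(-476 - 144\right)}{99 + 2185} = \frac{2182 + \left(-4 + 144 + 480\right)}{2284} = \left(2182 + 620\right) \frac{1}{2284} = 2802 \cdot \frac{1}{2284} = \frac{1401}{1142}$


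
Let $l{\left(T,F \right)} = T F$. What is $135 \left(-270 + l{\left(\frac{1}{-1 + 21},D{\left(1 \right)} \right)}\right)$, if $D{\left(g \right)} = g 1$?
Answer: $- \frac{145773}{4} \approx -36443.0$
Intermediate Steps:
$D{\left(g \right)} = g$
$l{\left(T,F \right)} = F T$
$135 \left(-270 + l{\left(\frac{1}{-1 + 21},D{\left(1 \right)} \right)}\right) = 135 \left(-270 + 1 \frac{1}{-1 + 21}\right) = 135 \left(-270 + 1 \cdot \frac{1}{20}\right) = 135 \left(-270 + \frac{1}{20}\right) = 135 \left(- \frac{5399}{20}\right) = - \frac{145773}{4}$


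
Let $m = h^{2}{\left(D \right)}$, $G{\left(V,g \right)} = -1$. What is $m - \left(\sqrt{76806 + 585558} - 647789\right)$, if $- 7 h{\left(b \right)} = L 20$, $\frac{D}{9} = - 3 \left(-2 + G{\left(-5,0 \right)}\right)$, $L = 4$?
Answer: $\frac{31748061}{49} - 6 \sqrt{18399} \approx 6.4711 \cdot 10^{5}$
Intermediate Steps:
$D = 81$ ($D = 9 \left(- 3 \left(-2 - 1\right)\right) = 9 \left(\left(-3\right) \left(-3\right)\right) = 9 \cdot 9 = 81$)
$h{\left(b \right)} = - \frac{80}{7}$ ($h{\left(b \right)} = - \frac{4 \cdot 20}{7} = \left(- \frac{1}{7}\right) 80 = - \frac{80}{7}$)
$m = \frac{6400}{49}$ ($m = \left(- \frac{80}{7}\right)^{2} = \frac{6400}{49} \approx 130.61$)
$m - \left(\sqrt{76806 + 585558} - 647789\right) = \frac{6400}{49} - \left(\sqrt{76806 + 585558} - 647789\right) = \frac{6400}{49} - \left(\sqrt{662364} - 647789\right) = \frac{6400}{49} - \left(6 \sqrt{18399} - 647789\right) = \frac{6400}{49} - \left(-647789 + 6 \sqrt{18399}\right) = \frac{6400}{49} + \left(647789 - 6 \sqrt{18399}\right) = \frac{31748061}{49} - 6 \sqrt{18399}$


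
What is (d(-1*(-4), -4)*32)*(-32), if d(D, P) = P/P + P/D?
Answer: 0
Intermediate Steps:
d(D, P) = 1 + P/D
(d(-1*(-4), -4)*32)*(-32) = (((-1*(-4) - 4)/((-1*(-4))))*32)*(-32) = (((4 - 4)/4)*32)*(-32) = (((¼)*0)*32)*(-32) = (0*32)*(-32) = 0*(-32) = 0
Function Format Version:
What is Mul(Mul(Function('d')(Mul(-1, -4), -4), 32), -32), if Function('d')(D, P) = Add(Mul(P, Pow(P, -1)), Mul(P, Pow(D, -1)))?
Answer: 0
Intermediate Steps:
Function('d')(D, P) = Add(1, Mul(P, Pow(D, -1)))
Mul(Mul(Function('d')(Mul(-1, -4), -4), 32), -32) = Mul(Mul(Mul(Pow(Mul(-1, -4), -1), Add(Mul(-1, -4), -4)), 32), -32) = Mul(Mul(Mul(Pow(4, -1), Add(4, -4)), 32), -32) = Mul(Mul(Mul(Rational(1, 4), 0), 32), -32) = Mul(Mul(0, 32), -32) = Mul(0, -32) = 0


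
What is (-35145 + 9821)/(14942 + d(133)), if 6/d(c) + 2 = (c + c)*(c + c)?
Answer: -895887148/528603137 ≈ -1.6948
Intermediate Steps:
d(c) = 6/(-2 + 4*c²) (d(c) = 6/(-2 + (c + c)*(c + c)) = 6/(-2 + (2*c)*(2*c)) = 6/(-2 + 4*c²))
(-35145 + 9821)/(14942 + d(133)) = (-35145 + 9821)/(14942 + 3/(-1 + 2*133²)) = -25324/(14942 + 3/(-1 + 2*17689)) = -25324/(14942 + 3/(-1 + 35378)) = -25324/(14942 + 3/35377) = -25324/528603137/35377 = -25324*35377/528603137 = -895887148/528603137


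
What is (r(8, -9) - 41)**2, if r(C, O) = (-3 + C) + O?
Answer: 2025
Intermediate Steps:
r(C, O) = -3 + C + O
(r(8, -9) - 41)**2 = ((-3 + 8 - 9) - 41)**2 = (-4 - 41)**2 = (-45)**2 = 2025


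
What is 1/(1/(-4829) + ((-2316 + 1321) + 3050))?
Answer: 4829/9923594 ≈ 0.00048662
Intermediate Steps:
1/(1/(-4829) + ((-2316 + 1321) + 3050)) = 1/(-1/4829 + (-995 + 3050)) = 1/(-1/4829 + 2055) = 1/(9923594/4829) = 4829/9923594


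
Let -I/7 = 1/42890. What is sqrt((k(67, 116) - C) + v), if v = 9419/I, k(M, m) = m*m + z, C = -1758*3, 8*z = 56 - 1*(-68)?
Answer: I*sqrt(11307791362)/14 ≈ 7595.6*I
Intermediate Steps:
z = 31/2 (z = (56 - 1*(-68))/8 = (56 + 68)/8 = (1/8)*124 = 31/2 ≈ 15.500)
C = -5274
k(M, m) = 31/2 + m**2 (k(M, m) = m*m + 31/2 = m**2 + 31/2 = 31/2 + m**2)
I = -7/42890 ≈ -0.00016321
v = -403980910/7 (v = 9419/(-7/42890) = 9419*(-42890/7) = -403980910/7 ≈ -5.7712e+7)
sqrt((k(67, 116) - C) + v) = sqrt(((31/2 + 116**2) - 1*(-5274)) - 403980910/7) = sqrt(((31/2 + 13456) + 5274) - 403980910/7) = sqrt((26943/2 + 5274) - 403980910/7) = sqrt(37491/2 - 403980910/7) = sqrt(-807699383/14) = I*sqrt(11307791362)/14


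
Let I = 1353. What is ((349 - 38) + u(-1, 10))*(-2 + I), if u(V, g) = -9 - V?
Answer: 409353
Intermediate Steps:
((349 - 38) + u(-1, 10))*(-2 + I) = ((349 - 38) + (-9 - 1*(-1)))*(-2 + 1353) = (311 + (-9 + 1))*1351 = (311 - 8)*1351 = 303*1351 = 409353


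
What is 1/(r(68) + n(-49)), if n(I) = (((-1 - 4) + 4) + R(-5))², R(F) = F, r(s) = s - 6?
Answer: 1/98 ≈ 0.010204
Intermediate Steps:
r(s) = -6 + s
n(I) = 36 (n(I) = (((-1 - 4) + 4) - 5)² = ((-5 + 4) - 5)² = (-1 - 5)² = (-6)² = 36)
1/(r(68) + n(-49)) = 1/((-6 + 68) + 36) = 1/(62 + 36) = 1/98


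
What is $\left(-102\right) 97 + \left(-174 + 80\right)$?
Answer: $-9988$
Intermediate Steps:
$\left(-102\right) 97 + \left(-174 + 80\right) = -9894 - 94 = -9988$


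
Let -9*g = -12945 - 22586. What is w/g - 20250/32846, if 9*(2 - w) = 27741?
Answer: -815046204/583525613 ≈ -1.3968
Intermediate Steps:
w = -9241/3 (w = 2 - ⅑*27741 = 2 - 9247/3 = -9241/3 ≈ -3080.3)
g = 35531/9 (g = -(-12945 - 22586)/9 = -⅑*(-35531) = 35531/9 ≈ 3947.9)
w/g - 20250/32846 = -9241/(3*35531/9) - 20250/32846 = -9241/3*9/35531 - 20250*1/32846 = -27723/35531 - 10125/16423 = -815046204/583525613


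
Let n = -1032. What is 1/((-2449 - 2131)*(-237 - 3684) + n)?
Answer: 1/17957148 ≈ 5.5688e-8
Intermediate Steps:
1/((-2449 - 2131)*(-237 - 3684) + n) = 1/((-2449 - 2131)*(-237 - 3684) - 1032) = 1/(-4580*(-3921) - 1032) = 1/(17958180 - 1032) = 1/17957148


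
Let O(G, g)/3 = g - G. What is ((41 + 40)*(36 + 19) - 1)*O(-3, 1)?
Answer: 53448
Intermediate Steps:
O(G, g) = -3*G + 3*g (O(G, g) = 3*(g - G) = -3*G + 3*g)
((41 + 40)*(36 + 19) - 1)*O(-3, 1) = ((41 + 40)*(36 + 19) - 1)*(-3*(-3) + 3*1) = (81*55 - 1)*(9 + 3) = (4455 - 1)*12 = 4454*12 = 53448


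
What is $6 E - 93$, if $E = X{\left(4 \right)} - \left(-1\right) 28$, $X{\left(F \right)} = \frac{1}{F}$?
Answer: $\frac{153}{2} \approx 76.5$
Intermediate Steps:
$E = \frac{113}{4}$ ($E = \frac{1}{4} - \left(-1\right) 28 = \frac{1}{4} - -28 = \frac{1}{4} + 28 = \frac{113}{4} \approx 28.25$)
$6 E - 93 = 6 \cdot \frac{113}{4} - 93 = \frac{339}{2} - 93 = \frac{153}{2}$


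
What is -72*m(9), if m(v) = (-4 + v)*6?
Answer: -2160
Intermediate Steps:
m(v) = -24 + 6*v
-72*m(9) = -72*(-24 + 6*9) = -72*(-24 + 54) = -72*30 = -2160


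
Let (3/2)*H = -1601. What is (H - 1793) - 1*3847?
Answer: -20122/3 ≈ -6707.3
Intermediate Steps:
H = -3202/3 (H = (⅔)*(-1601) = -3202/3 ≈ -1067.3)
(H - 1793) - 1*3847 = (-3202/3 - 1793) - 1*3847 = -8581/3 - 3847 = -20122/3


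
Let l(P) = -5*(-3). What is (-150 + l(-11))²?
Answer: 18225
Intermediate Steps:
l(P) = 15
(-150 + l(-11))² = (-150 + 15)² = (-135)² = 18225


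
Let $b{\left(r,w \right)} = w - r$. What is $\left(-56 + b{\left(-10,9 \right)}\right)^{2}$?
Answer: $1369$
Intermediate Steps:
$\left(-56 + b{\left(-10,9 \right)}\right)^{2} = \left(-56 + \left(9 - -10\right)\right)^{2} = \left(-56 + \left(9 + 10\right)\right)^{2} = \left(-56 + 19\right)^{2} = \left(-37\right)^{2} = 1369$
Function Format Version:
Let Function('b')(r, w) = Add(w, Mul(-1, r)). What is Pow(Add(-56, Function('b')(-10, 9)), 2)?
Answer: 1369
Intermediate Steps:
Pow(Add(-56, Function('b')(-10, 9)), 2) = Pow(Add(-56, Add(9, Mul(-1, -10))), 2) = Pow(Add(-56, Add(9, 10)), 2) = Pow(Add(-56, 19), 2) = Pow(-37, 2) = 1369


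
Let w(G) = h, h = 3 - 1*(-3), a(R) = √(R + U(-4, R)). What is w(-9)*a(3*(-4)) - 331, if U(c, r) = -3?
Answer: -331 + 6*I*√15 ≈ -331.0 + 23.238*I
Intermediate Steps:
a(R) = √(-3 + R) (a(R) = √(R - 3) = √(-3 + R))
h = 6 (h = 3 + 3 = 6)
w(G) = 6
w(-9)*a(3*(-4)) - 331 = 6*√(-3 + 3*(-4)) - 331 = 6*√(-3 - 12) - 331 = 6*√(-15) - 331 = 6*(I*√15) - 331 = 6*I*√15 - 331 = -331 + 6*I*√15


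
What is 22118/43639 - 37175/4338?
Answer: -1526331941/189305982 ≈ -8.0628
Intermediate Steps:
22118/43639 - 37175/4338 = -1526331941/189305982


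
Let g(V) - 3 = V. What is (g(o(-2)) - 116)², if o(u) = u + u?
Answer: 13689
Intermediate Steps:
o(u) = 2*u
g(V) = 3 + V
(g(o(-2)) - 116)² = ((3 + 2*(-2)) - 116)² = ((3 - 4) - 116)² = (-1 - 116)² = (-117)² = 13689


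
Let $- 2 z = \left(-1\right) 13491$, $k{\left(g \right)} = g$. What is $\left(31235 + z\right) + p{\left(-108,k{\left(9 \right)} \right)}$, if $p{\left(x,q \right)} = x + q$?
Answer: $\frac{75763}{2} \approx 37882.0$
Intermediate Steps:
$p{\left(x,q \right)} = q + x$
$z = \frac{13491}{2}$ ($z = - \frac{\left(-1\right) 13491}{2} = \left(- \frac{1}{2}\right) \left(-13491\right) = \frac{13491}{2} \approx 6745.5$)
$\left(31235 + z\right) + p{\left(-108,k{\left(9 \right)} \right)} = \left(31235 + \frac{13491}{2}\right) + \left(9 - 108\right) = \frac{75961}{2} - 99 = \frac{75763}{2}$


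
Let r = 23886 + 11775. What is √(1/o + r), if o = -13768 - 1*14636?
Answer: √799189968927/4734 ≈ 188.84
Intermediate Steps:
o = -28404 (o = -13768 - 14636 = -28404)
r = 35661
√(1/o + r) = √(1/(-28404) + 35661) = √(-1/28404 + 35661) = √(1012915043/28404) = √799189968927/4734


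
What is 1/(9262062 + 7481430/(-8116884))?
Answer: 450938/4176615298521 ≈ 1.0797e-7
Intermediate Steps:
1/(9262062 + 7481430/(-8116884)) = 1/(9262062 + 7481430*(-1/8116884)) = 1/(9262062 - 415635/450938) = 1/(4176615298521/450938) = 450938/4176615298521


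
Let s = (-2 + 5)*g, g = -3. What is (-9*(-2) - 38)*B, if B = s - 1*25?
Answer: 680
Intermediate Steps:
s = -9 (s = (-2 + 5)*(-3) = 3*(-3) = -9)
B = -34 (B = -9 - 1*25 = -9 - 25 = -34)
(-9*(-2) - 38)*B = (-9*(-2) - 38)*(-34) = (18 - 38)*(-34) = -20*(-34) = 680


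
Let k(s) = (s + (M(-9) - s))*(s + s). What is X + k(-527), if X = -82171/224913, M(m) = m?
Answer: 2133442547/224913 ≈ 9485.6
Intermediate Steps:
X = -82171/224913 (X = -82171*1/224913 = -82171/224913 ≈ -0.36535)
k(s) = -18*s (k(s) = (s + (-9 - s))*(s + s) = -18*s)
X + k(-527) = -82171/224913 - 18*(-527) = -82171/224913 + 9486 = 2133442547/224913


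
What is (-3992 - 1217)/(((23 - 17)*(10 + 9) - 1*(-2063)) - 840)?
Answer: -5209/1337 ≈ -3.8960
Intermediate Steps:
(-3992 - 1217)/(((23 - 17)*(10 + 9) - 1*(-2063)) - 840) = -5209/((6*19 + 2063) - 840) = -5209/((114 + 2063) - 840) = -5209/(2177 - 840) = -5209/1337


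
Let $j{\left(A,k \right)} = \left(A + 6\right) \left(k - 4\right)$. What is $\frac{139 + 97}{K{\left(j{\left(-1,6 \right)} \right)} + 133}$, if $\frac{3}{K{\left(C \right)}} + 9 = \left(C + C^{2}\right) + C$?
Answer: $\frac{4366}{2461} \approx 1.7741$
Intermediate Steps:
$j{\left(A,k \right)} = \left(-4 + k\right) \left(6 + A\right)$ ($j{\left(A,k \right)} = \left(6 + A\right) \left(-4 + k\right) = \left(-4 + k\right) \left(6 + A\right)$)
$K{\left(C \right)} = \frac{3}{-9 + C^{2} + 2 C}$ ($K{\left(C \right)} = \frac{3}{-9 + \left(\left(C + C^{2}\right) + C\right)} = \frac{3}{-9 + \left(C^{2} + 2 C\right)} = \frac{3}{-9 + C^{2} + 2 C}$)
$\frac{139 + 97}{K{\left(j{\left(-1,6 \right)} \right)} + 133} = \frac{139 + 97}{\frac{3}{-9 + \left(-24 - -4 + 6 \cdot 6 - 6\right)^{2} + 2 \left(-24 - -4 + 6 \cdot 6 - 6\right)} + 133} = \frac{236}{\frac{3}{-9 + \left(-24 + 4 + 36 - 6\right)^{2} + 2 \left(-24 + 4 + 36 - 6\right)} + 133} = \frac{236}{\frac{3}{-9 + 10^{2} + 2 \cdot 10} + 133} = \frac{236}{\frac{3}{-9 + 100 + 20} + 133} = \frac{236}{\frac{3}{111} + 133} = \frac{236}{3 \cdot \frac{1}{111} + 133} = \frac{236}{\frac{1}{37} + 133} = \frac{236}{\frac{4922}{37}} = 236 \cdot \frac{37}{4922} = \frac{4366}{2461}$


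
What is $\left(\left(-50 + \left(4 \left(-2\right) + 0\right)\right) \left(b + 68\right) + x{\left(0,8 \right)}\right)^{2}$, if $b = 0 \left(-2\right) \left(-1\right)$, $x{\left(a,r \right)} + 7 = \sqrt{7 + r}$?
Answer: $\left(3951 - \sqrt{15}\right)^{2} \approx 1.558 \cdot 10^{7}$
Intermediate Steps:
$x{\left(a,r \right)} = -7 + \sqrt{7 + r}$
$b = 0$ ($b = 0 \left(-1\right) = 0$)
$\left(\left(-50 + \left(4 \left(-2\right) + 0\right)\right) \left(b + 68\right) + x{\left(0,8 \right)}\right)^{2} = \left(\left(-50 + \left(4 \left(-2\right) + 0\right)\right) \left(0 + 68\right) - \left(7 - \sqrt{7 + 8}\right)\right)^{2} = \left(\left(-50 + \left(-8 + 0\right)\right) 68 - \left(7 - \sqrt{15}\right)\right)^{2} = \left(\left(-50 - 8\right) 68 - \left(7 - \sqrt{15}\right)\right)^{2} = \left(\left(-58\right) 68 - \left(7 - \sqrt{15}\right)\right)^{2} = \left(-3944 - \left(7 - \sqrt{15}\right)\right)^{2} = \left(-3951 + \sqrt{15}\right)^{2}$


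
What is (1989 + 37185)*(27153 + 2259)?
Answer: 1152185688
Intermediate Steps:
(1989 + 37185)*(27153 + 2259) = 39174*29412 = 1152185688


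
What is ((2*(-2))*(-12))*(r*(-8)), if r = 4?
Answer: -1536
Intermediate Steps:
((2*(-2))*(-12))*(r*(-8)) = ((2*(-2))*(-12))*(4*(-8)) = -4*(-12)*(-32) = 48*(-32) = -1536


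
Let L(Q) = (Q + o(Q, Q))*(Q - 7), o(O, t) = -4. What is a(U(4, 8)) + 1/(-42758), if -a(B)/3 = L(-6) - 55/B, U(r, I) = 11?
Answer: -16034251/42758 ≈ -375.00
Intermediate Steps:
L(Q) = (-7 + Q)*(-4 + Q) (L(Q) = (Q - 4)*(Q - 7) = (-4 + Q)*(-7 + Q) = (-7 + Q)*(-4 + Q))
a(B) = -390 + 165/B (a(B) = -3*((28 + (-6)**2 - 11*(-6)) - 55/B) = -3*((28 + 36 + 66) - 55/B) = -3*(130 - 55/B) = -390 + 165/B)
a(U(4, 8)) + 1/(-42758) = (-390 + 165/11) + 1/(-42758) = (-390 + 165*(1/11)) - 1/42758 = (-390 + 15) - 1/42758 = -375 - 1/42758 = -16034251/42758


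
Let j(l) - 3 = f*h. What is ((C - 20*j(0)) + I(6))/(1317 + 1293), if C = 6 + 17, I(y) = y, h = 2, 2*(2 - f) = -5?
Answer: -211/2610 ≈ -0.080843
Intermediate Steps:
f = 9/2 (f = 2 - ½*(-5) = 2 + 5/2 = 9/2 ≈ 4.5000)
j(l) = 12 (j(l) = 3 + (9/2)*2 = 3 + 9 = 12)
C = 23
((C - 20*j(0)) + I(6))/(1317 + 1293) = ((23 - 20*12) + 6)/(1317 + 1293) = ((23 - 240) + 6)/2610 = (-217 + 6)*(1/2610) = -211*1/2610 = -211/2610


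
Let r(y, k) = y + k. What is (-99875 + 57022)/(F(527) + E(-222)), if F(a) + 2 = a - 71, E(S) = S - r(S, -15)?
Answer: -42853/469 ≈ -91.371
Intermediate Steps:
r(y, k) = k + y
E(S) = 15 (E(S) = S - (-15 + S) = S + (15 - S) = 15)
F(a) = -73 + a (F(a) = -2 + (a - 71) = -2 + (-71 + a) = -73 + a)
(-99875 + 57022)/(F(527) + E(-222)) = (-99875 + 57022)/((-73 + 527) + 15) = -42853/(454 + 15) = -42853/469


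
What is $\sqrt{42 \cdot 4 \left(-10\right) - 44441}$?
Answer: $i \sqrt{46121} \approx 214.76 i$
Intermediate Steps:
$\sqrt{42 \cdot 4 \left(-10\right) - 44441} = \sqrt{168 \left(-10\right) - 44441} = \sqrt{-1680 - 44441} = \sqrt{-46121} = i \sqrt{46121}$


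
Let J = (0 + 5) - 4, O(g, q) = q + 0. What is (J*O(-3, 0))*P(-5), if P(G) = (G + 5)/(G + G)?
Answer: 0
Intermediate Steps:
O(g, q) = q
P(G) = (5 + G)/(2*G) (P(G) = (5 + G)/((2*G)) = (5 + G)*(1/(2*G)) = (5 + G)/(2*G))
J = 1 (J = 5 - 4 = 1)
(J*O(-3, 0))*P(-5) = (1*0)*((½)*(5 - 5)/(-5)) = 0*((½)*(-⅕)*0) = 0*0 = 0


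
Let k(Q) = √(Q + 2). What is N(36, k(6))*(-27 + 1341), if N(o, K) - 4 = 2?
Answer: 7884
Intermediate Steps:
k(Q) = √(2 + Q)
N(o, K) = 6 (N(o, K) = 4 + 2 = 6)
N(36, k(6))*(-27 + 1341) = 6*(-27 + 1341) = 6*1314 = 7884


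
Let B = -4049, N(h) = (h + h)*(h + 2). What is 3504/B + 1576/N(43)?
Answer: -3589628/7834815 ≈ -0.45816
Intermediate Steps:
N(h) = 2*h*(2 + h) (N(h) = (2*h)*(2 + h) = 2*h*(2 + h))
3504/B + 1576/N(43) = 3504/(-4049) + 1576/((2*43*(2 + 43))) = 3504*(-1/4049) + 1576/((2*43*45)) = -3504/4049 + 1576/3870 = -3504/4049 + 1576*(1/3870) = -3504/4049 + 788/1935 = -3589628/7834815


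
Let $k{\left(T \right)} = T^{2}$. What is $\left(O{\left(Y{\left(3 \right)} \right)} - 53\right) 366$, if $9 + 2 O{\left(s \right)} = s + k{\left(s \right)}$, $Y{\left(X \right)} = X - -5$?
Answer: $-7869$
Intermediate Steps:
$Y{\left(X \right)} = 5 + X$ ($Y{\left(X \right)} = X + 5 = 5 + X$)
$O{\left(s \right)} = - \frac{9}{2} + \frac{s}{2} + \frac{s^{2}}{2}$ ($O{\left(s \right)} = - \frac{9}{2} + \frac{s + s^{2}}{2} = - \frac{9}{2} + \left(\frac{s}{2} + \frac{s^{2}}{2}\right) = - \frac{9}{2} + \frac{s}{2} + \frac{s^{2}}{2}$)
$\left(O{\left(Y{\left(3 \right)} \right)} - 53\right) 366 = \left(\left(- \frac{9}{2} + \frac{5 + 3}{2} + \frac{\left(5 + 3\right)^{2}}{2}\right) - 53\right) 366 = \left(\left(- \frac{9}{2} + \frac{1}{2} \cdot 8 + \frac{8^{2}}{2}\right) - 53\right) 366 = \left(\left(- \frac{9}{2} + 4 + \frac{1}{2} \cdot 64\right) - 53\right) 366 = \left(\left(- \frac{9}{2} + 4 + 32\right) - 53\right) 366 = \left(\frac{63}{2} - 53\right) 366 = \left(- \frac{43}{2}\right) 366 = -7869$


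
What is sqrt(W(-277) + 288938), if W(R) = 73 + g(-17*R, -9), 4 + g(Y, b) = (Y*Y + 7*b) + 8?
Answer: sqrt(22463633) ≈ 4739.6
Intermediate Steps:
g(Y, b) = 4 + Y**2 + 7*b (g(Y, b) = -4 + ((Y*Y + 7*b) + 8) = -4 + ((Y**2 + 7*b) + 8) = -4 + (8 + Y**2 + 7*b) = 4 + Y**2 + 7*b)
W(R) = 14 + 289*R**2 (W(R) = 73 + (4 + (-17*R)**2 + 7*(-9)) = 73 + (4 + 289*R**2 - 63) = 73 + (-59 + 289*R**2) = 14 + 289*R**2)
sqrt(W(-277) + 288938) = sqrt((14 + 289*(-277)**2) + 288938) = sqrt((14 + 289*76729) + 288938) = sqrt((14 + 22174681) + 288938) = sqrt(22174695 + 288938) = sqrt(22463633)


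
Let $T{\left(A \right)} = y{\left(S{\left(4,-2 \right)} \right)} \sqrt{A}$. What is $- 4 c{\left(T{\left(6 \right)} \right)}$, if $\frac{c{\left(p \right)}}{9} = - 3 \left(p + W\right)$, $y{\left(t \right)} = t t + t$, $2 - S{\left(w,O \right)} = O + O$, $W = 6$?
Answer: $648 + 4536 \sqrt{6} \approx 11759.0$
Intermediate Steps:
$S{\left(w,O \right)} = 2 - 2 O$ ($S{\left(w,O \right)} = 2 - \left(O + O\right) = 2 - 2 O$)
$y{\left(t \right)} = t + t^{2}$ ($y{\left(t \right)} = t^{2} + t = t + t^{2}$)
$T{\left(A \right)} = 42 \sqrt{A}$ ($T{\left(A \right)} = \left(2 - -4\right) \left(1 + \left(2 - -4\right)\right) \sqrt{A} = \left(2 + 4\right) \left(1 + \left(2 + 4\right)\right) \sqrt{A} = 6 \left(1 + 6\right) \sqrt{A} = 6 \cdot 7 \sqrt{A} = 42 \sqrt{A}$)
$c{\left(p \right)} = -162 - 27 p$ ($c{\left(p \right)} = 9 \left(- 3 \left(p + 6\right)\right) = 9 \left(- 3 \left(6 + p\right)\right) = 9 \left(-18 - 3 p\right) = -162 - 27 p$)
$- 4 c{\left(T{\left(6 \right)} \right)} = - 4 \left(-162 - 27 \cdot 42 \sqrt{6}\right) = - 4 \left(-162 - 1134 \sqrt{6}\right) = 648 + 4536 \sqrt{6}$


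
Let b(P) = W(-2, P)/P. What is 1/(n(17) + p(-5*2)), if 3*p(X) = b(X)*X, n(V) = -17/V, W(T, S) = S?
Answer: -3/13 ≈ -0.23077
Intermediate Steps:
b(P) = 1 (b(P) = P/P = 1)
p(X) = X/3 (p(X) = (1*X)/3 = X/3)
1/(n(17) + p(-5*2)) = 1/(-17/17 + (-5*2)/3) = 1/(-17*1/17 + (⅓)*(-10)) = 1/(-1 - 10/3) = 1/(-13/3) = -3/13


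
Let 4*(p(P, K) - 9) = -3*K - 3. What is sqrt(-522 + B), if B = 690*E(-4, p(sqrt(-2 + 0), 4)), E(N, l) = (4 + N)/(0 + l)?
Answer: 3*I*sqrt(58) ≈ 22.847*I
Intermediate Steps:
p(P, K) = 33/4 - 3*K/4 (p(P, K) = 9 + (-3*K - 3)/4 = 9 + (-3 - 3*K)/4 = 9 + (-3/4 - 3*K/4) = 33/4 - 3*K/4)
E(N, l) = (4 + N)/l
B = 0 (B = 690*((4 - 4)/(33/4 - 3/4*4)) = 690*(0/(33/4 - 3)) = 690*(0/(21/4)) = 690*((4/21)*0) = 690*0 = 0)
sqrt(-522 + B) = sqrt(-522 + 0) = sqrt(-522) = 3*I*sqrt(58)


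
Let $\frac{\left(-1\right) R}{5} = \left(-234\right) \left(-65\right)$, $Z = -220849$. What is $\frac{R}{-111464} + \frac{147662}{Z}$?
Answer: $\frac{168284641}{12308356468} \approx 0.013672$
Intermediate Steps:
$R = -76050$ ($R = - 5 \left(\left(-234\right) \left(-65\right)\right) = \left(-5\right) 15210 = -76050$)
$\frac{R}{-111464} + \frac{147662}{Z} = - \frac{76050}{-111464} + \frac{147662}{-220849} = \left(-76050\right) \left(- \frac{1}{111464}\right) + 147662 \left(- \frac{1}{220849}\right) = \frac{38025}{55732} - \frac{147662}{220849} = \frac{168284641}{12308356468}$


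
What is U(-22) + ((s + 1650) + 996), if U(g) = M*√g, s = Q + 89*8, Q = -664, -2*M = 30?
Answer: 2694 - 15*I*√22 ≈ 2694.0 - 70.356*I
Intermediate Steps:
M = -15 (M = -½*30 = -15)
s = 48 (s = -664 + 89*8 = -664 + 712 = 48)
U(g) = -15*√g
U(-22) + ((s + 1650) + 996) = -15*I*√22 + ((48 + 1650) + 996) = -15*I*√22 + (1698 + 996) = -15*I*√22 + 2694 = 2694 - 15*I*√22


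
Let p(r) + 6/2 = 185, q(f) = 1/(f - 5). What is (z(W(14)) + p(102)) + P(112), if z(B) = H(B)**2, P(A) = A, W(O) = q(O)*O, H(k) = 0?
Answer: 294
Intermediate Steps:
q(f) = 1/(-5 + f)
p(r) = 182 (p(r) = -3 + 185 = 182)
W(O) = O/(-5 + O)
z(B) = 0 (z(B) = 0**2 = 0)
(z(W(14)) + p(102)) + P(112) = (0 + 182) + 112 = 182 + 112 = 294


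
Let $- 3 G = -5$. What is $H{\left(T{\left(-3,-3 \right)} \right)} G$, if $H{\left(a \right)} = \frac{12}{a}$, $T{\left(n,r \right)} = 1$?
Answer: $20$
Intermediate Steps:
$G = \frac{5}{3}$ ($G = \left(- \frac{1}{3}\right) \left(-5\right) = \frac{5}{3} \approx 1.6667$)
$H{\left(T{\left(-3,-3 \right)} \right)} G = \frac{12}{1} \cdot \frac{5}{3} = 12 \cdot 1 \cdot \frac{5}{3} = 12 \cdot \frac{5}{3} = 20$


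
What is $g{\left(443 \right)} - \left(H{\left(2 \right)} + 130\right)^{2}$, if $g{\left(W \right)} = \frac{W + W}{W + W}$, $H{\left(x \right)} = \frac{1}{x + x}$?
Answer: $- \frac{271425}{16} \approx -16964.0$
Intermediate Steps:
$H{\left(x \right)} = \frac{1}{2 x}$
$g{\left(W \right)} = 1$ ($g{\left(W \right)} = \frac{2 W}{2 W} = 2 W \frac{1}{2 W} = 1$)
$g{\left(443 \right)} - \left(H{\left(2 \right)} + 130\right)^{2} = 1 - \left(\frac{1}{2 \cdot 2} + 130\right)^{2} = 1 - \left(\frac{1}{2} \cdot \frac{1}{2} + 130\right)^{2} = 1 - \left(\frac{1}{4} + 130\right)^{2} = 1 - \left(\frac{521}{4}\right)^{2} = 1 - \frac{271441}{16} = - \frac{271425}{16}$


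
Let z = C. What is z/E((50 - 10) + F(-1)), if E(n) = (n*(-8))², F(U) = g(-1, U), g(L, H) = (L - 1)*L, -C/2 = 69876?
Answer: -1941/1568 ≈ -1.2379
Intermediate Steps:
C = -139752 (C = -2*69876 = -139752)
z = -139752
g(L, H) = L*(-1 + L) (g(L, H) = (-1 + L)*L = L*(-1 + L))
F(U) = 2 (F(U) = -(-1 - 1) = -1*(-2) = 2)
E(n) = 64*n² (E(n) = (-8*n)² = 64*n²)
z/E((50 - 10) + F(-1)) = -139752*1/(64*((50 - 10) + 2)²) = -139752*1/(64*(40 + 2)²) = -139752/(64*42²) = -139752/(64*1764) = -139752/112896 = -139752*1/112896 = -1941/1568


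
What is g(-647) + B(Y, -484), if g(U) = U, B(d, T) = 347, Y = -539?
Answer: -300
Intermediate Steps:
g(-647) + B(Y, -484) = -647 + 347 = -300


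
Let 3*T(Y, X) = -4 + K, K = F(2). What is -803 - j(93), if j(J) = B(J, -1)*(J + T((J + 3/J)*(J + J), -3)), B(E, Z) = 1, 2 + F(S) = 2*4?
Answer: -2690/3 ≈ -896.67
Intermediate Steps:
F(S) = 6 (F(S) = -2 + 2*4 = -2 + 8 = 6)
K = 6
T(Y, X) = ⅔ (T(Y, X) = (-4 + 6)/3 = (⅓)*2 = ⅔)
j(J) = ⅔ + J (j(J) = 1*(J + ⅔) = 1*(⅔ + J) = ⅔ + J)
-803 - j(93) = -803 - (⅔ + 93) = -803 - 1*281/3 = -803 - 281/3 = -2690/3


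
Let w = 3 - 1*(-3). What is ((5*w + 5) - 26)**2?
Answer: 81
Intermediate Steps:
w = 6 (w = 3 + 3 = 6)
((5*w + 5) - 26)**2 = ((5*6 + 5) - 26)**2 = ((30 + 5) - 26)**2 = (35 - 26)**2 = 9**2 = 81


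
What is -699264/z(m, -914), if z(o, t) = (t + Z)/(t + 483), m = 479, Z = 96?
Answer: -150691392/409 ≈ -3.6844e+5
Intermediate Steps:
z(o, t) = (96 + t)/(483 + t) (z(o, t) = (t + 96)/(t + 483) = (96 + t)/(483 + t))
-699264/z(m, -914) = -699264*(483 - 914)/(96 - 914) = -699264/(-818/(-431)) = -699264/((-1/431*(-818))) = -699264/818/431 = -699264*431/818 = -150691392/409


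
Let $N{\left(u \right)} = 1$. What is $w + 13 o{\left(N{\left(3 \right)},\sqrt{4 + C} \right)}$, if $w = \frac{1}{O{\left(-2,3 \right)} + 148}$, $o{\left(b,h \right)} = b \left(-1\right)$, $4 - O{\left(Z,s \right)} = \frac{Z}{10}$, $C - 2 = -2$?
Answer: $- \frac{9888}{761} \approx -12.993$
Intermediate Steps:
$C = 0$ ($C = 2 - 2 = 0$)
$O{\left(Z,s \right)} = 4 - \frac{Z}{10}$
$o{\left(b,h \right)} = - b$
$w = \frac{5}{761}$ ($w = \frac{1}{\left(4 - - \frac{1}{5}\right) + 148} = \frac{1}{\left(4 + \frac{1}{5}\right) + 148} = \frac{1}{\frac{21}{5} + 148} = \frac{1}{\frac{761}{5}} = \frac{5}{761} \approx 0.0065703$)
$w + 13 o{\left(N{\left(3 \right)},\sqrt{4 + C} \right)} = \frac{5}{761} + 13 \left(\left(-1\right) 1\right) = \frac{5}{761} + 13 \left(-1\right) = \frac{5}{761} - 13 = - \frac{9888}{761}$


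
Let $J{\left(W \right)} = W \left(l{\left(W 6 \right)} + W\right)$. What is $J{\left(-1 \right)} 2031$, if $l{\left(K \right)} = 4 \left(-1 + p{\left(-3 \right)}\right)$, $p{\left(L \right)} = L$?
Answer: $34527$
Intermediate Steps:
$l{\left(K \right)} = -16$ ($l{\left(K \right)} = 4 \left(-1 - 3\right) = 4 \left(-4\right) = -16$)
$J{\left(W \right)} = W \left(-16 + W\right)$
$J{\left(-1 \right)} 2031 = - (-16 - 1) 2031 = \left(-1\right) \left(-17\right) 2031 = 17 \cdot 2031 = 34527$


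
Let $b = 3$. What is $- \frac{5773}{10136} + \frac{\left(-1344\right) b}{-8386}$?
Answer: $- \frac{538859}{6071464} \approx -0.088753$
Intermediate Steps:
$- \frac{5773}{10136} + \frac{\left(-1344\right) b}{-8386} = - \frac{5773}{10136} + \frac{\left(-1344\right) 3}{-8386} = \left(-5773\right) \frac{1}{10136} - - \frac{288}{599} = - \frac{5773}{10136} + \frac{288}{599} = - \frac{538859}{6071464}$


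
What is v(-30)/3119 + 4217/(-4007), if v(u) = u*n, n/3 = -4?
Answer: -11710303/12497833 ≈ -0.93699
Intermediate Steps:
n = -12 (n = 3*(-4) = -12)
v(u) = -12*u (v(u) = u*(-12) = -12*u)
v(-30)/3119 + 4217/(-4007) = -12*(-30)/3119 + 4217/(-4007) = 360*(1/3119) + 4217*(-1/4007) = 360/3119 - 4217/4007 = -11710303/12497833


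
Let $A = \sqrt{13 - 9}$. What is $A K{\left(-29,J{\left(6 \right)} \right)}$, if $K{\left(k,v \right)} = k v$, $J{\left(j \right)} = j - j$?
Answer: $0$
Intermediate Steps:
$J{\left(j \right)} = 0$
$A = 2$ ($A = \sqrt{4} = 2$)
$A K{\left(-29,J{\left(6 \right)} \right)} = 2 \left(\left(-29\right) 0\right) = 2 \cdot 0 = 0$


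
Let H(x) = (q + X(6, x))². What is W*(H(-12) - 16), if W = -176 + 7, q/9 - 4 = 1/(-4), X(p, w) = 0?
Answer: -3036761/16 ≈ -1.8980e+5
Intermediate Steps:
q = 135/4 (q = 36 + 9/(-4) = 36 + 9*(-¼) = 36 - 9/4 = 135/4 ≈ 33.750)
W = -169
H(x) = 18225/16 (H(x) = (135/4 + 0)² = (135/4)² = 18225/16)
W*(H(-12) - 16) = -169*(18225/16 - 16) = -169*17969/16 = -3036761/16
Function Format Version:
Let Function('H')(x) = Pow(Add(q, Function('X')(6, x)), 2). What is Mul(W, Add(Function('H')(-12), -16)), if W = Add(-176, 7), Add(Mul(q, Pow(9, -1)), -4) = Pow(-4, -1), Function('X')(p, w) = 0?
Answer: Rational(-3036761, 16) ≈ -1.8980e+5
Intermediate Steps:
q = Rational(135, 4) (q = Add(36, Mul(9, Pow(-4, -1))) = Add(36, Mul(9, Rational(-1, 4))) = Add(36, Rational(-9, 4)) = Rational(135, 4) ≈ 33.750)
W = -169
Function('H')(x) = Rational(18225, 16) (Function('H')(x) = Pow(Add(Rational(135, 4), 0), 2) = Pow(Rational(135, 4), 2) = Rational(18225, 16))
Mul(W, Add(Function('H')(-12), -16)) = Mul(-169, Add(Rational(18225, 16), -16)) = Mul(-169, Rational(17969, 16)) = Rational(-3036761, 16)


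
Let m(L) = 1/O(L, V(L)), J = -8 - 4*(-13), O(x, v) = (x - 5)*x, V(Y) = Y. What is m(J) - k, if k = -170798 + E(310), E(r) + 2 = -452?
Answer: 293868433/1716 ≈ 1.7125e+5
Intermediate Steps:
E(r) = -454 (E(r) = -2 - 452 = -454)
O(x, v) = x*(-5 + x) (O(x, v) = (-5 + x)*x = x*(-5 + x))
J = 44 (J = -8 + 52 = 44)
m(L) = 1/(L*(-5 + L))
k = -171252 (k = -170798 - 454 = -171252)
m(J) - k = 1/(44*(-5 + 44)) - 1*(-171252) = (1/44)/39 + 171252 = (1/44)*(1/39) + 171252 = 1/1716 + 171252 = 293868433/1716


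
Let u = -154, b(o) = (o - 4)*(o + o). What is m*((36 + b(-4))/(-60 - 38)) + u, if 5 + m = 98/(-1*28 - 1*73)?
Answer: -731996/4949 ≈ -147.91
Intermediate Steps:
b(o) = 2*o*(-4 + o) (b(o) = (-4 + o)*(2*o) = 2*o*(-4 + o))
m = -603/101 (m = -5 + 98/(-1*28 - 1*73) = -5 + 98/(-28 - 73) = -5 + 98/(-101) = -5 + 98*(-1/101) = -5 - 98/101 = -603/101 ≈ -5.9703)
m*((36 + b(-4))/(-60 - 38)) + u = -603*(36 + 2*(-4)*(-4 - 4))/(101*(-60 - 38)) - 154 = -603*(36 + 2*(-4)*(-8))/(101*(-98)) - 154 = -603*(36 + 64)*(-1)/(101*98) - 154 = -60300*(-1)/(101*98) - 154 = -603/101*(-50/49) - 154 = 30150/4949 - 154 = -731996/4949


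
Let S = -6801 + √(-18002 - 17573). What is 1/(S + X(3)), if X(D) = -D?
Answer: -6804/46329991 - 5*I*√1423/46329991 ≈ -0.00014686 - 4.0711e-6*I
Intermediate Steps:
S = -6801 + 5*I*√1423 (S = -6801 + √(-35575) = -6801 + 5*I*√1423 ≈ -6801.0 + 188.61*I)
1/(S + X(3)) = 1/((-6801 + 5*I*√1423) - 1*3) = 1/((-6801 + 5*I*√1423) - 3) = 1/(-6804 + 5*I*√1423)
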